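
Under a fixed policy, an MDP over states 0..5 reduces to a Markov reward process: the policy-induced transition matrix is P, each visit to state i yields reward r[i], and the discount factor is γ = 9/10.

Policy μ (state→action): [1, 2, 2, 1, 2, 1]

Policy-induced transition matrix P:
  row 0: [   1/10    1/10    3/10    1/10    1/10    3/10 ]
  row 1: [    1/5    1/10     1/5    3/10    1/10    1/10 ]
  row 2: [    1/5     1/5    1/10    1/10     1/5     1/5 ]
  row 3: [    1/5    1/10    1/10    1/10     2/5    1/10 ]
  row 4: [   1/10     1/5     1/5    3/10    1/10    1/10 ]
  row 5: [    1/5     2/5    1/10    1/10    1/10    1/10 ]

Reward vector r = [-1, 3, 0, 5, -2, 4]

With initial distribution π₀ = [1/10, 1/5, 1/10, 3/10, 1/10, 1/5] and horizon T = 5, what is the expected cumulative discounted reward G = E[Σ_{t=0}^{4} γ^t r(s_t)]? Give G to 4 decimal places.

G = 7.0244

t=0: π = [0.1000, 0.2000, 0.1000, 0.3000, 0.1000, 0.2000], E[r] = 2.6000, γ^t·E[r] = 2.600000, running G = 2.600000
t=1: π = [0.1800, 0.1800, 0.1500, 0.1600, 0.2000, 0.1300], E[r] = 1.2800, γ^t·E[r] = 1.152000, running G = 3.752000
t=2: π = [0.1620, 0.1740, 0.1740, 0.1760, 0.1630, 0.1510], E[r] = 1.5180, γ^t·E[r] = 1.229580, running G = 4.981580
t=3: π = [0.1675, 0.1790, 0.1661, 0.1674, 0.1702, 0.1498], E[r] = 1.4653, γ^t·E[r] = 1.068204, running G = 6.049784
t=4: π = [0.1662, 0.1786, 0.1684, 0.1698, 0.1668, 0.1501], E[r] = 1.4855, γ^t·E[r] = 0.974610, running G = 7.024394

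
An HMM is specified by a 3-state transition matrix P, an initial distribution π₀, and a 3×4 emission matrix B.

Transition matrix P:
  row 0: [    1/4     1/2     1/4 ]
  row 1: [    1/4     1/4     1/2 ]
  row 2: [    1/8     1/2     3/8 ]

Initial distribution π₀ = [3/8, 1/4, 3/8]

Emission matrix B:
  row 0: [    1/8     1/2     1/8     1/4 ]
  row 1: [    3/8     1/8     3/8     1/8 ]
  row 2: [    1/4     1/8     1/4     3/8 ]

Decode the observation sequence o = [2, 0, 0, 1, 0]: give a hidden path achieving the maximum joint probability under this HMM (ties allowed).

path = [1, 2, 1, 0, 1]

t=0: δ = [4.688e-02, 9.375e-02, 9.375e-02]  (obs o_0=2)
t=1: δ = [2.930e-03, 1.758e-02, 1.172e-02]  ψ = [1, 2, 1]  (obs o_1=0)
t=2: δ = [5.493e-04, 2.197e-03, 2.197e-03]  ψ = [1, 2, 1]  (obs o_2=0)
t=3: δ = [2.747e-04, 1.373e-04, 1.373e-04]  ψ = [1, 2, 1]  (obs o_3=1)
t=4: δ = [8.583e-06, 5.150e-05, 1.717e-05]  ψ = [0, 0, 0]  (obs o_4=0)
backtrack: best end state = 1; path = [1, 2, 1, 0, 1]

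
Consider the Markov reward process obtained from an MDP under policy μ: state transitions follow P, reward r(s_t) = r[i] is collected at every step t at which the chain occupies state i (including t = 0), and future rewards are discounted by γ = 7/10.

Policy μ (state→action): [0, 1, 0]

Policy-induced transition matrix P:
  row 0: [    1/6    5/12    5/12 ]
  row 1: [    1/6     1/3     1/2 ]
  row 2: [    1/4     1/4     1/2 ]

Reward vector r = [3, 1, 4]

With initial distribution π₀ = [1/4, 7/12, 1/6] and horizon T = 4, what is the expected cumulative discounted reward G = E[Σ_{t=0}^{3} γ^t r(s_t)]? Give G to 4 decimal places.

t=0: π = [0.2500, 0.5833, 0.1667], E[r] = 2.0000, γ^t·E[r] = 2.000000, running G = 2.000000
t=1: π = [0.1806, 0.3403, 0.4792], E[r] = 2.7986, γ^t·E[r] = 1.959028, running G = 3.959028
t=2: π = [0.2066, 0.3084, 0.4850], E[r] = 2.8681, γ^t·E[r] = 1.405347, running G = 5.364375
t=3: π = [0.2071, 0.3101, 0.4828], E[r] = 2.8625, γ^t·E[r] = 0.981841, running G = 6.346216

G = 6.3462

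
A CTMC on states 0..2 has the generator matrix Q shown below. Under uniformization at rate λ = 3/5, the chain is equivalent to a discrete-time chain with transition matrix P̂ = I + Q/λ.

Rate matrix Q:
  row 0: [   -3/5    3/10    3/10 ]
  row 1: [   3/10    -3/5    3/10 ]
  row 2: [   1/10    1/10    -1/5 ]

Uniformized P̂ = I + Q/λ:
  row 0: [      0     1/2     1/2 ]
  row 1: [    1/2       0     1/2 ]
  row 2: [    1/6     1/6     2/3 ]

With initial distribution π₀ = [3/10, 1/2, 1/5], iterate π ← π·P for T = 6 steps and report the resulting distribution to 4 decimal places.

t=0: π = [0.3000, 0.5000, 0.2000]
t=1: π = [0.2833, 0.1833, 0.5333]
t=2: π = [0.1806, 0.2306, 0.5889]
t=3: π = [0.2134, 0.1884, 0.5981]
t=4: π = [0.1939, 0.2064, 0.5997]
t=5: π = [0.2032, 0.1969, 0.5999]
t=6: π = [0.1984, 0.2016, 0.6000]

π = [0.1984, 0.2016, 0.6000]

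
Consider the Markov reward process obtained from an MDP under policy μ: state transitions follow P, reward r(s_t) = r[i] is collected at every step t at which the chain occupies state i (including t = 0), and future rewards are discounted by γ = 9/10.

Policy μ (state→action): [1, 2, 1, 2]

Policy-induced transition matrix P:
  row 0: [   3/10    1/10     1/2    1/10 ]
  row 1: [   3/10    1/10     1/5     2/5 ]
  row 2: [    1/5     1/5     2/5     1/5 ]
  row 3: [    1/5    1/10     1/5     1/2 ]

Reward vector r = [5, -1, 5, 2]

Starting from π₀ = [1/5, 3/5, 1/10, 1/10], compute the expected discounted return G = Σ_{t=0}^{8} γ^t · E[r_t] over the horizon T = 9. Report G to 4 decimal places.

t=0: π = [0.2000, 0.6000, 0.1000, 0.1000], E[r] = 1.1000, γ^t·E[r] = 1.100000, running G = 1.100000
t=1: π = [0.2800, 0.1100, 0.2800, 0.3300], E[r] = 3.3500, γ^t·E[r] = 3.015000, running G = 4.115000
t=2: π = [0.2390, 0.1280, 0.3400, 0.2930], E[r] = 3.3530, γ^t·E[r] = 2.715930, running G = 6.830930
t=3: π = [0.2367, 0.1340, 0.3397, 0.2896], E[r] = 3.3272, γ^t·E[r] = 2.425529, running G = 9.256459
t=4: π = [0.2371, 0.1340, 0.3390, 0.2900], E[r] = 3.3262, γ^t·E[r] = 2.182287, running G = 11.438746
t=5: π = [0.2371, 0.1339, 0.3389, 0.2901], E[r] = 3.3264, γ^t·E[r] = 1.964182, running G = 13.402928
t=6: π = [0.2371, 0.1339, 0.3389, 0.2901], E[r] = 3.3264, γ^t·E[r] = 1.767768, running G = 15.170696
t=7: π = [0.2371, 0.1339, 0.3389, 0.2901], E[r] = 3.3264, γ^t·E[r] = 1.590988, running G = 16.761684
t=8: π = [0.2371, 0.1339, 0.3389, 0.2901], E[r] = 3.3264, γ^t·E[r] = 1.431889, running G = 18.193573

G = 18.1936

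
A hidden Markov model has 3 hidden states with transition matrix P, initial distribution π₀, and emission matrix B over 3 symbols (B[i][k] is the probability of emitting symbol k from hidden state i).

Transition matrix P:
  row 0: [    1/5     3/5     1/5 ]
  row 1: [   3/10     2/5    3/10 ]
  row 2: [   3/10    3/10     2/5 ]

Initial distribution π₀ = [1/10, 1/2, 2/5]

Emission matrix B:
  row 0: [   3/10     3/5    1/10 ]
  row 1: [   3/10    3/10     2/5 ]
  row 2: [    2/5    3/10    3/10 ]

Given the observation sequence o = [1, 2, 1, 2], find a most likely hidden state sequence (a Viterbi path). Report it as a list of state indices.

t=0: δ = [6.000e-02, 1.500e-01, 1.200e-01]  (obs o_0=1)
t=1: δ = [4.500e-03, 2.400e-02, 1.440e-02]  ψ = [1, 1, 2]  (obs o_1=2)
t=2: δ = [4.320e-03, 2.880e-03, 2.160e-03]  ψ = [1, 1, 1]  (obs o_2=1)
t=3: δ = [8.640e-05, 1.037e-03, 2.592e-04]  ψ = [0, 0, 0]  (obs o_3=2)
backtrack: best end state = 1; path = [1, 1, 0, 1]

path = [1, 1, 0, 1]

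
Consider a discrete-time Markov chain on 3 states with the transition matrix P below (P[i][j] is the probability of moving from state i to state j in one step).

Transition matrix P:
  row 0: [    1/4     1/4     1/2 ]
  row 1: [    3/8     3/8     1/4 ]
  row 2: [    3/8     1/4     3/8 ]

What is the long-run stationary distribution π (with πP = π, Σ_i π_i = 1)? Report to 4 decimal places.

π = [0.3333, 0.2857, 0.3810]

Balance equations π_j = Σ_i π_i·P[i][j]:
  π_0 = 1/4·π_0 + 3/8·π_1 + 3/8·π_2
  π_1 = 1/4·π_0 + 3/8·π_1 + 1/4·π_2
  normalize: π_0 + π_1 + π_2 = 1
Solving the linear system gives exactly π = [1/3, 2/7, 8/21].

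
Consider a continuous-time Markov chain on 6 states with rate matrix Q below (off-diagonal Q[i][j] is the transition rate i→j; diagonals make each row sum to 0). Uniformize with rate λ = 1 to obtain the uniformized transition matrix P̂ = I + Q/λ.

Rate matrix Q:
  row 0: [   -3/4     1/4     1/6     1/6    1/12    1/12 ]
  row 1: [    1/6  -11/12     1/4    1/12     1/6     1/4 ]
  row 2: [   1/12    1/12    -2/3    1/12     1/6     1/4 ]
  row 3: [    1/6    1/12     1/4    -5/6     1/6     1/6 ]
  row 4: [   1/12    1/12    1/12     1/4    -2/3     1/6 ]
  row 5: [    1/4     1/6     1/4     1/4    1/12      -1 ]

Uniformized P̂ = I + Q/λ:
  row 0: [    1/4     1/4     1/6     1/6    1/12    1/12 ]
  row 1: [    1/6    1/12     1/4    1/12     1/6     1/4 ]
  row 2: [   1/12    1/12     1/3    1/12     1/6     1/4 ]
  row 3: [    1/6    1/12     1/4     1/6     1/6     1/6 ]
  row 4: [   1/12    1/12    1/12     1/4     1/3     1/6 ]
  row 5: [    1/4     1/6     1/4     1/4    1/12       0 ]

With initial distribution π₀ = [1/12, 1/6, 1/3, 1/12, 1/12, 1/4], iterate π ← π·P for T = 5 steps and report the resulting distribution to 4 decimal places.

t=0: π = [0.0833, 0.1667, 0.3333, 0.0833, 0.0833, 0.2500]
t=1: π = [0.1597, 0.1181, 0.2569, 0.1528, 0.1528, 0.1597]
t=2: π = [0.1591, 0.1233, 0.2326, 0.1615, 0.1655, 0.1580]
t=3: π = [0.1599, 0.1230, 0.2285, 0.1640, 0.1678, 0.1567]
t=4: π = [0.1600, 0.1230, 0.2277, 0.1644, 0.1683, 0.1565]
t=5: π = [0.1600, 0.1230, 0.2276, 0.1645, 0.1683, 0.1565]

π = [0.1600, 0.1230, 0.2276, 0.1645, 0.1683, 0.1565]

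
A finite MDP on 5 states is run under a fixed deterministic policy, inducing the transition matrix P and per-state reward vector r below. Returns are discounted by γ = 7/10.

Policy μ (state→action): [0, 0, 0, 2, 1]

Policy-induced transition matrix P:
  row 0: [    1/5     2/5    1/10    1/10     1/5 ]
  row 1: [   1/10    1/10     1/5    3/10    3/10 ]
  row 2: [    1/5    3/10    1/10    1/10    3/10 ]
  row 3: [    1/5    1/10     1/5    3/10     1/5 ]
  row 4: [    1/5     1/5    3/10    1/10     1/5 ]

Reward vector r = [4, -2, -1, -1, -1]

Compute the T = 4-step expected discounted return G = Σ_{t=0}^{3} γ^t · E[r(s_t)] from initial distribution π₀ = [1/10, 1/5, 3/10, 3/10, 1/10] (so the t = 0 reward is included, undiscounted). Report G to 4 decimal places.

G = -1.1739

t=0: π = [0.1000, 0.2000, 0.3000, 0.3000, 0.1000], E[r] = -0.7000, γ^t·E[r] = -0.700000, running G = -0.700000
t=1: π = [0.1800, 0.2000, 0.1700, 0.2000, 0.2500], E[r] = -0.3000, γ^t·E[r] = -0.210000, running G = -0.910000
t=2: π = [0.1800, 0.2130, 0.1900, 0.1800, 0.2370], E[r] = -0.3130, γ^t·E[r] = -0.153370, running G = -1.063370
t=3: π = [0.1787, 0.2157, 0.1867, 0.1786, 0.2403], E[r] = -0.3222, γ^t·E[r] = -0.110515, running G = -1.173885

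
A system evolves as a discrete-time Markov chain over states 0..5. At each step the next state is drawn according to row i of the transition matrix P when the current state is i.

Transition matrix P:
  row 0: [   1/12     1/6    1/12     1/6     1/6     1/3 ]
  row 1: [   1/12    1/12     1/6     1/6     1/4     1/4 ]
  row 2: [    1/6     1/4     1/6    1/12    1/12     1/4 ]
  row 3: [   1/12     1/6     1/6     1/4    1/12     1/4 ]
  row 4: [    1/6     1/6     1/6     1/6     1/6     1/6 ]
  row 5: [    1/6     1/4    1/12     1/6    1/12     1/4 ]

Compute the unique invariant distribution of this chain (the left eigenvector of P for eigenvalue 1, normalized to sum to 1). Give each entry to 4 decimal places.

π = [0.1267, 0.1834, 0.1353, 0.1695, 0.1358, 0.2492]

Balance equations π_j = Σ_i π_i·P[i][j]:
  π_0 = 1/12·π_0 + 1/12·π_1 + 1/6·π_2 + 1/12·π_3 + 1/6·π_4 + 1/6·π_5
  π_1 = 1/6·π_0 + 1/12·π_1 + 1/4·π_2 + 1/6·π_3 + 1/6·π_4 + 1/4·π_5
  π_2 = 1/12·π_0 + 1/6·π_1 + 1/6·π_2 + 1/6·π_3 + 1/6·π_4 + 1/12·π_5
  π_3 = 1/6·π_0 + 1/6·π_1 + 1/12·π_2 + 1/4·π_3 + 1/6·π_4 + 1/6·π_5
  π_4 = 1/6·π_0 + 1/4·π_1 + 1/12·π_2 + 1/12·π_3 + 1/6·π_4 + 1/12·π_5
  normalize: π_0 + π_1 + π_2 + π_3 + π_4 + π_5 = 1
Solving the linear system gives exactly π = [2595/20482, 3757/20482, 18/133, 248/1463, 2781/20482, 5105/20482].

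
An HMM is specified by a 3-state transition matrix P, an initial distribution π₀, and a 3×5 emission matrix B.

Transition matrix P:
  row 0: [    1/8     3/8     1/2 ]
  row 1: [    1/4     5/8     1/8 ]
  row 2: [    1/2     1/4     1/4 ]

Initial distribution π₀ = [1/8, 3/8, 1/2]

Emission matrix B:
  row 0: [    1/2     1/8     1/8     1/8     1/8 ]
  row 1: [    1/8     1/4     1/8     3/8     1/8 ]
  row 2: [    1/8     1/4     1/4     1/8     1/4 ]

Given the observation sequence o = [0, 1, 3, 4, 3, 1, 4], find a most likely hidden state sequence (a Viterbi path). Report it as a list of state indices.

t=0: δ = [6.250e-02, 4.688e-02, 6.250e-02]  (obs o_0=0)
t=1: δ = [3.906e-03, 7.324e-03, 7.812e-03]  ψ = [2, 1, 0]  (obs o_1=1)
t=2: δ = [4.883e-04, 1.717e-03, 2.441e-04]  ψ = [2, 1, 0]  (obs o_2=3)
t=3: δ = [5.364e-05, 1.341e-04, 6.104e-05]  ψ = [1, 1, 0]  (obs o_3=4)
t=4: δ = [4.191e-06, 3.143e-05, 3.353e-06]  ψ = [1, 1, 0]  (obs o_4=3)
t=5: δ = [9.823e-07, 4.911e-06, 9.823e-07]  ψ = [1, 1, 1]  (obs o_5=1)
t=6: δ = [1.535e-07, 3.837e-07, 1.535e-07]  ψ = [1, 1, 1]  (obs o_6=4)
backtrack: best end state = 1; path = [1, 1, 1, 1, 1, 1, 1]

path = [1, 1, 1, 1, 1, 1, 1]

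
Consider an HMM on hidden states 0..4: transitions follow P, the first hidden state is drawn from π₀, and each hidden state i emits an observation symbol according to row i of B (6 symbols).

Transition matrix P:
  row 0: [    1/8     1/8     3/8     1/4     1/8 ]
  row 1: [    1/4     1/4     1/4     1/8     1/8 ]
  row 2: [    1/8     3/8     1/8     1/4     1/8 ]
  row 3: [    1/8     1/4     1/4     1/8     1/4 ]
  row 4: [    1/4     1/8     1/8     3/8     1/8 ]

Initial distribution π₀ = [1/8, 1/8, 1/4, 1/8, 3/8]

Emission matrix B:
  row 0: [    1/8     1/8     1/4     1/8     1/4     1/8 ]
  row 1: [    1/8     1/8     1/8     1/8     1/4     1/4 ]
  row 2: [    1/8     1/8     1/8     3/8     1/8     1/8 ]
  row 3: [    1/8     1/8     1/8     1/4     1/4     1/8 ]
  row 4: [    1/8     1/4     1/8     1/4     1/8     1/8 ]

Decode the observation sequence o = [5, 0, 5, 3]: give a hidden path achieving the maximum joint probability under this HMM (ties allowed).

t=0: δ = [1.562e-02, 3.125e-02, 3.125e-02, 1.562e-02, 4.688e-02]  (obs o_0=5)
t=1: δ = [1.465e-03, 1.465e-03, 9.766e-04, 2.197e-03, 7.324e-04]  ψ = [4, 2, 1, 4, 4]  (obs o_1=0)
t=2: δ = [4.578e-05, 1.373e-04, 6.866e-05, 4.578e-05, 6.866e-05]  ψ = [1, 3, 0, 0, 3]  (obs o_2=5)
t=3: δ = [4.292e-06, 4.292e-06, 1.287e-05, 6.437e-06, 4.292e-06]  ψ = [1, 1, 1, 4, 1]  (obs o_3=3)
backtrack: best end state = 2; path = [4, 3, 1, 2]

path = [4, 3, 1, 2]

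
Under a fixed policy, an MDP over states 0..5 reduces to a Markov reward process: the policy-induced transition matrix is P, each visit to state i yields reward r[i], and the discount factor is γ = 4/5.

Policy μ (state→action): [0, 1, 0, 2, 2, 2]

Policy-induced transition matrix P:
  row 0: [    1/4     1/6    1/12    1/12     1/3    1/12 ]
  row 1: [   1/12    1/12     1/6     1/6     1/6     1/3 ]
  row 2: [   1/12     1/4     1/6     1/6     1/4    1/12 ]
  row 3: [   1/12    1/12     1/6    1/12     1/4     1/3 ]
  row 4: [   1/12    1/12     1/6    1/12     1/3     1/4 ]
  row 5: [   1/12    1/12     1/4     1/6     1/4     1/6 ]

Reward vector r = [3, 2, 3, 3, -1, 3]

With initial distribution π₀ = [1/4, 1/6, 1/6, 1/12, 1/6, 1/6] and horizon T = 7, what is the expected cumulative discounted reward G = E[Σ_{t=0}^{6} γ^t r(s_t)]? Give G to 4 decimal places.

t=0: π = [0.2500, 0.1667, 0.1667, 0.0833, 0.1667, 0.1667], E[r] = 2.1667, γ^t·E[r] = 2.166667, running G = 2.166667
t=1: π = [0.1250, 0.1319, 0.1597, 0.1250, 0.2708, 0.1875], E[r] = 1.7847, γ^t·E[r] = 1.427778, running G = 3.594444
t=2: π = [0.1042, 0.1204, 0.1719, 0.1233, 0.2720, 0.2083], E[r] = 1.7917, γ^t·E[r] = 1.146667, running G = 4.741111
t=3: π = [0.1007, 0.1207, 0.1753, 0.1250, 0.2713, 0.2069], E[r] = 1.7941, γ^t·E[r] = 0.918568, running G = 5.659679
t=4: π = [0.1001, 0.1209, 0.1755, 0.1252, 0.2709, 0.2072], E[r] = 1.7953, γ^t·E[r] = 0.735342, running G = 6.395021
t=5: π = [0.1000, 0.1209, 0.1756, 0.1253, 0.2708, 0.2073], E[r] = 1.7957, γ^t·E[r] = 0.588415, running G = 6.983435
t=6: π = [0.1000, 0.1209, 0.1756, 0.1253, 0.2708, 0.2073], E[r] = 1.7958, γ^t·E[r] = 0.470747, running G = 7.454182

G = 7.4542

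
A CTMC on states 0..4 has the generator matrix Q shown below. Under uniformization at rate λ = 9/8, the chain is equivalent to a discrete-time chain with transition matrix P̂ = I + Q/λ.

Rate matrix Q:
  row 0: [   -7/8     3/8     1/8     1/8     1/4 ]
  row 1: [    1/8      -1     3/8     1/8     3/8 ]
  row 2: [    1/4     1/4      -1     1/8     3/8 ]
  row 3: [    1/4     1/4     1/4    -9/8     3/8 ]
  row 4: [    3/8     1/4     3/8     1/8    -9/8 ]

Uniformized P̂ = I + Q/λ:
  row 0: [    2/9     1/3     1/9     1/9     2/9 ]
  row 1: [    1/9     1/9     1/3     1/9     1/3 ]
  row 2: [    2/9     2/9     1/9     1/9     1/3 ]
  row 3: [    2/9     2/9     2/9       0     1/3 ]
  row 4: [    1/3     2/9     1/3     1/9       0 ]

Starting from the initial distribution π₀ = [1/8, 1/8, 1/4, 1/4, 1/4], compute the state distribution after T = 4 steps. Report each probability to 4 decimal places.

t=0: π = [0.1250, 0.1250, 0.2500, 0.2500, 0.2500]
t=1: π = [0.2361, 0.2222, 0.2222, 0.0833, 0.2361]
t=2: π = [0.2238, 0.2238, 0.2222, 0.1019, 0.2284]
t=3: π = [0.2227, 0.2222, 0.2229, 0.0998, 0.2323]
t=4: π = [0.2233, 0.2223, 0.2232, 0.1000, 0.2311]

π = [0.2233, 0.2223, 0.2232, 0.1000, 0.2311]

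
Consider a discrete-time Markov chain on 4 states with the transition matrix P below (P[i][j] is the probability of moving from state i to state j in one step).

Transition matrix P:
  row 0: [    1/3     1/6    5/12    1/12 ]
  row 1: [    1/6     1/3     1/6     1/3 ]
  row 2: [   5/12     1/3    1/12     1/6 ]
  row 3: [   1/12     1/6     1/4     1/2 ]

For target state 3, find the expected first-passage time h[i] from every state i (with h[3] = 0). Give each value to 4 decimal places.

First-step conditioning: h[3] = 0; for i ≠ 3, h[i] = 1 + Σ_k P[i][k]·h[k].
  h[0] = 1 + 1/3·h[0] + 1/6·h[1] + 5/12·h[2]
  h[1] = 1 + 1/6·h[0] + 1/3·h[1] + 1/6·h[2]
  h[2] = 1 + 5/12·h[0] + 1/3·h[1] + 1/12·h[2]
Solving the 3×3 linear system over states ≠ 3 gives exactly h = [83/14, 121/28, 75/14, 0] (h[3] = 0 is the target).

h = [5.9286, 4.3214, 5.3571, 0.0000]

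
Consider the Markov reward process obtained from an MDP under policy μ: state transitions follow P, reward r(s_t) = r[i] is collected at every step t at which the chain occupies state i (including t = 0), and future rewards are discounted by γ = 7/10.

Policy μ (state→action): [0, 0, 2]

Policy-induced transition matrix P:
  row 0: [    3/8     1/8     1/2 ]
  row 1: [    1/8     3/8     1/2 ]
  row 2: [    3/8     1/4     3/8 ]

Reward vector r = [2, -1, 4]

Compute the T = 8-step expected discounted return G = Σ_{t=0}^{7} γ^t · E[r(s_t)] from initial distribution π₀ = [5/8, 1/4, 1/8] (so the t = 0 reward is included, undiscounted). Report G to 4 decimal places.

t=0: π = [0.6250, 0.2500, 0.1250], E[r] = 1.5000, γ^t·E[r] = 1.500000, running G = 1.500000
t=1: π = [0.3125, 0.2031, 0.4844], E[r] = 2.3594, γ^t·E[r] = 1.651563, running G = 3.151563
t=2: π = [0.3242, 0.2363, 0.4395], E[r] = 2.1699, γ^t·E[r] = 1.063262, running G = 4.214824
t=3: π = [0.3159, 0.2390, 0.4451], E[r] = 2.1731, γ^t·E[r] = 0.745372, running G = 4.960196
t=4: π = [0.3152, 0.2404, 0.4444], E[r] = 2.1676, γ^t·E[r] = 0.520434, running G = 5.480630
t=5: π = [0.3149, 0.2406, 0.4445], E[r] = 2.1670, γ^t·E[r] = 0.364204, running G = 5.844835
t=6: π = [0.3148, 0.2407, 0.4444], E[r] = 2.1667, γ^t·E[r] = 0.254914, running G = 6.099749
t=7: π = [0.3148, 0.2407, 0.4444], E[r] = 2.1667, γ^t·E[r] = 0.178436, running G = 6.278184

G = 6.2782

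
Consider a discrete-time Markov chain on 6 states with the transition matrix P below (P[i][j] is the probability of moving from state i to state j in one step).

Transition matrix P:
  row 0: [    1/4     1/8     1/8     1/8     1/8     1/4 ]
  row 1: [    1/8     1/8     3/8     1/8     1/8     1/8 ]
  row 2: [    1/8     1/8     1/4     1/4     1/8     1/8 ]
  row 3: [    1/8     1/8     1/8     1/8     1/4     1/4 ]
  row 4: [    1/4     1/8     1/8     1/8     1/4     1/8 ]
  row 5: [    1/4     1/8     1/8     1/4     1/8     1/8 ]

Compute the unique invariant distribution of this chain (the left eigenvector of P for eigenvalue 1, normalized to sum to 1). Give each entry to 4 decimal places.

Balance equations π_j = Σ_i π_i·P[i][j]:
  π_0 = 1/4·π_0 + 1/8·π_1 + 1/8·π_2 + 1/8·π_3 + 1/4·π_4 + 1/4·π_5
  π_1 = 1/8·π_0 + 1/8·π_1 + 1/8·π_2 + 1/8·π_3 + 1/8·π_4 + 1/8·π_5
  π_2 = 1/8·π_0 + 3/8·π_1 + 1/4·π_2 + 1/8·π_3 + 1/8·π_4 + 1/8·π_5
  π_3 = 1/8·π_0 + 1/8·π_1 + 1/4·π_2 + 1/8·π_3 + 1/8·π_4 + 1/4·π_5
  π_4 = 1/8·π_0 + 1/8·π_1 + 1/8·π_2 + 1/4·π_3 + 1/4·π_4 + 1/8·π_5
  normalize: π_0 + π_1 + π_2 + π_3 + π_4 + π_5 = 1
Solving the linear system gives exactly π = [5401/28280, 1/8, 5/28, 681/4040, 4721/28280, 2403/14140].

π = [0.1910, 0.1250, 0.1786, 0.1686, 0.1669, 0.1699]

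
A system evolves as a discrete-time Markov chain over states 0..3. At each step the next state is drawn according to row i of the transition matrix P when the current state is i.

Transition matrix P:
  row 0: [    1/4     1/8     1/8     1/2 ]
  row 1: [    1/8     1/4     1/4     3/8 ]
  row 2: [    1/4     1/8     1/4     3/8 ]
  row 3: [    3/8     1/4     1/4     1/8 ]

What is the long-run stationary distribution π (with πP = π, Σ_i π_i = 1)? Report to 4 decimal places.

Balance equations π_j = Σ_i π_i·P[i][j]:
  π_0 = 1/4·π_0 + 1/8·π_1 + 1/4·π_2 + 3/8·π_3
  π_1 = 1/8·π_0 + 1/4·π_1 + 1/8·π_2 + 1/4·π_3
  π_2 = 1/8·π_0 + 1/4·π_1 + 1/4·π_2 + 1/4·π_3
  normalize: π_0 + π_1 + π_2 + π_3 = 1
Solving the linear system gives exactly π = [74/277, 105/554, 60/277, 181/554].

π = [0.2671, 0.1895, 0.2166, 0.3267]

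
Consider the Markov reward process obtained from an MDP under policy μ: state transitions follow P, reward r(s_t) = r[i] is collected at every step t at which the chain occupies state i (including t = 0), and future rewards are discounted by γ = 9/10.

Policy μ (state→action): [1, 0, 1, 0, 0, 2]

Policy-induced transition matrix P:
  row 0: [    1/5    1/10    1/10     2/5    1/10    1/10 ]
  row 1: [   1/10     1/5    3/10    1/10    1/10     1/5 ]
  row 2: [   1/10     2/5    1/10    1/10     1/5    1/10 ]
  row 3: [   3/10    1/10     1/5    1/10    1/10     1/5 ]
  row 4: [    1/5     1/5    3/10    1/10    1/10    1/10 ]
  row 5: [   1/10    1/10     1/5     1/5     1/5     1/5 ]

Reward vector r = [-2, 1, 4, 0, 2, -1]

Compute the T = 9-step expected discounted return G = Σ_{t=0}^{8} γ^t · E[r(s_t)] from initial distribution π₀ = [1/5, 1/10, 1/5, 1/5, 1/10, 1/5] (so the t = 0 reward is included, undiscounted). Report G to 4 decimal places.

G = 4.3648

t=0: π = [0.2000, 0.1000, 0.2000, 0.2000, 0.1000, 0.2000], E[r] = 0.5000, γ^t·E[r] = 0.500000, running G = 0.500000
t=1: π = [0.1700, 0.1800, 0.1800, 0.1800, 0.1400, 0.1500], E[r] = 0.6900, γ^t·E[r] = 0.621000, running G = 1.121000
t=2: π = [0.1670, 0.1860, 0.1970, 0.1660, 0.1330, 0.1510], E[r] = 0.7550, γ^t·E[r] = 0.611550, running G = 1.732550
t=3: π = [0.1632, 0.1910, 0.1955, 0.1652, 0.1348, 0.1503], E[r] = 0.7659, γ^t·E[r] = 0.558341, running G = 2.290891
t=4: π = [0.1628, 0.1912, 0.1967, 0.1640, 0.1346, 0.1507], E[r] = 0.7709, γ^t·E[r] = 0.505787, running G = 2.796679
t=5: π = [0.1625, 0.1916, 0.1966, 0.1639, 0.1347, 0.1506], E[r] = 0.7719, γ^t·E[r] = 0.455801, running G = 3.252480
t=6: π = [0.1625, 0.1916, 0.1967, 0.1638, 0.1347, 0.1506], E[r] = 0.7723, γ^t·E[r] = 0.410430, running G = 3.662910
t=7: π = [0.1625, 0.1916, 0.1967, 0.1638, 0.1347, 0.1506], E[r] = 0.7724, γ^t·E[r] = 0.369427, running G = 4.032337
t=8: π = [0.1625, 0.1917, 0.1967, 0.1638, 0.1347, 0.1506], E[r] = 0.7724, γ^t·E[r] = 0.332498, running G = 4.364835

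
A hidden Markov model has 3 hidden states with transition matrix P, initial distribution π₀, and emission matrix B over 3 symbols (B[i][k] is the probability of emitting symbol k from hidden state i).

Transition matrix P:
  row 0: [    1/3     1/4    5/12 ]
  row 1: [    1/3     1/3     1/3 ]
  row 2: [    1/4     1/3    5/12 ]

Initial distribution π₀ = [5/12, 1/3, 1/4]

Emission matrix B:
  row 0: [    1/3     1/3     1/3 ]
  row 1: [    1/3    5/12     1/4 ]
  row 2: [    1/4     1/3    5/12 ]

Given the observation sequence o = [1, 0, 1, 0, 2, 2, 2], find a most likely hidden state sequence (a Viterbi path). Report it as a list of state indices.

t=0: δ = [1.389e-01, 1.389e-01, 8.333e-02]  (obs o_0=1)
t=1: δ = [1.543e-02, 1.543e-02, 1.447e-02]  ψ = [0, 1, 0]  (obs o_1=0)
t=2: δ = [1.715e-03, 2.143e-03, 2.143e-03]  ψ = [0, 1, 0]  (obs o_2=1)
t=3: δ = [2.381e-04, 2.381e-04, 2.233e-04]  ψ = [1, 1, 2]  (obs o_3=0)
t=4: δ = [2.646e-05, 1.985e-05, 4.135e-05]  ψ = [0, 1, 0]  (obs o_4=2)
t=5: δ = [3.445e-06, 3.445e-06, 7.178e-06]  ψ = [2, 2, 2]  (obs o_5=2)
t=6: δ = [5.982e-07, 5.982e-07, 1.246e-06]  ψ = [2, 2, 2]  (obs o_6=2)
backtrack: best end state = 2; path = [1, 1, 1, 0, 2, 2, 2]

path = [1, 1, 1, 0, 2, 2, 2]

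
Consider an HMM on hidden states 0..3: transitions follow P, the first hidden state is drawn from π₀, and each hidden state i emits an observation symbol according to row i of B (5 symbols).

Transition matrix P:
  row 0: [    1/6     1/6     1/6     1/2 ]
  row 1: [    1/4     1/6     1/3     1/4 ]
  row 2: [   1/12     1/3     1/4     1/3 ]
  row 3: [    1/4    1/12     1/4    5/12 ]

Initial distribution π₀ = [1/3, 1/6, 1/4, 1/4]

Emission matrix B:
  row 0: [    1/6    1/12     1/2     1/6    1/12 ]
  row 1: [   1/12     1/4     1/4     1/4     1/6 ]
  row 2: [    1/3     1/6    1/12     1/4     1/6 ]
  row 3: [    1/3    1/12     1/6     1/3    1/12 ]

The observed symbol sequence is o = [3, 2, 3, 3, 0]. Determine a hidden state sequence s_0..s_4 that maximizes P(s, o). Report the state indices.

t=0: δ = [5.556e-02, 4.167e-02, 6.250e-02, 8.333e-02]  (obs o_0=3)
t=1: δ = [1.042e-02, 5.208e-03, 1.736e-03, 5.787e-03]  ψ = [3, 2, 3, 3]  (obs o_1=2)
t=2: δ = [2.894e-04, 4.340e-04, 4.340e-04, 1.736e-03]  ψ = [0, 0, 0, 0]  (obs o_2=3)
t=3: δ = [7.234e-05, 3.617e-05, 1.085e-04, 2.411e-04]  ψ = [3, 2, 3, 3]  (obs o_3=3)
t=4: δ = [1.005e-05, 3.014e-06, 2.009e-05, 3.349e-05]  ψ = [3, 2, 3, 3]  (obs o_4=0)
backtrack: best end state = 3; path = [3, 0, 3, 3, 3]

path = [3, 0, 3, 3, 3]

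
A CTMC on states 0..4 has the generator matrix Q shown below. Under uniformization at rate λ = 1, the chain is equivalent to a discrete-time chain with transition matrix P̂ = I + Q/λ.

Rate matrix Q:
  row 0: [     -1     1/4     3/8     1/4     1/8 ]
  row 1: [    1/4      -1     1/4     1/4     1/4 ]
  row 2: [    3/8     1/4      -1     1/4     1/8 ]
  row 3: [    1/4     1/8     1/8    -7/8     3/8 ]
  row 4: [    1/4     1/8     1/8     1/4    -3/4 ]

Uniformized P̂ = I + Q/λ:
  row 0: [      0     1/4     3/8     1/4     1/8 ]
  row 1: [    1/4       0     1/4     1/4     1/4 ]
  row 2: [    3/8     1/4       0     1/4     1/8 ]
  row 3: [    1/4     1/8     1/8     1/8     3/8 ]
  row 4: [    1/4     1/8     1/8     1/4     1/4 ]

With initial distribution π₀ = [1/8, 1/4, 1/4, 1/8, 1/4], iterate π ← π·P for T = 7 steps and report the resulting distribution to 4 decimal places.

π = [0.2177, 0.1549, 0.1766, 0.2222, 0.2285]

t=0: π = [0.1250, 0.2500, 0.2500, 0.1250, 0.2500]
t=1: π = [0.2500, 0.1406, 0.1563, 0.2344, 0.2188]
t=2: π = [0.2070, 0.1582, 0.1855, 0.2207, 0.2285]
t=3: π = [0.2214, 0.1543, 0.1733, 0.2224, 0.2285]
t=4: π = [0.2163, 0.1551, 0.1780, 0.2222, 0.2285]
t=5: π = [0.2182, 0.1549, 0.1762, 0.2222, 0.2285]
t=6: π = [0.2175, 0.1549, 0.1769, 0.2222, 0.2285]
t=7: π = [0.2177, 0.1549, 0.1766, 0.2222, 0.2285]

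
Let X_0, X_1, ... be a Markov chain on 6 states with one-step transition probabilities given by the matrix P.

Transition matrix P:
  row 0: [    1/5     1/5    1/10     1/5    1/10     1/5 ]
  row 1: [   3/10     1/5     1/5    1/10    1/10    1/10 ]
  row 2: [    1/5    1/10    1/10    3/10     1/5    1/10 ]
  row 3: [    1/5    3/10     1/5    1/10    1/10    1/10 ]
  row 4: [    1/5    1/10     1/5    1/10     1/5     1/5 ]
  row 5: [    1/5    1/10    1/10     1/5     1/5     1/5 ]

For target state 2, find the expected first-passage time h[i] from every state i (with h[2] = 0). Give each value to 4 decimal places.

h = [6.8098, 6.1963, 0.0000, 6.1350, 6.1963, 6.8098]

First-step conditioning: h[2] = 0; for i ≠ 2, h[i] = 1 + Σ_k P[i][k]·h[k].
  h[0] = 1 + 1/5·h[0] + 1/5·h[1] + 1/5·h[3] + 1/10·h[4] + 1/5·h[5]
  h[1] = 1 + 3/10·h[0] + 1/5·h[1] + 1/10·h[3] + 1/10·h[4] + 1/10·h[5]
  h[3] = 1 + 1/5·h[0] + 3/10·h[1] + 1/10·h[3] + 1/10·h[4] + 1/10·h[5]
  h[4] = 1 + 1/5·h[0] + 1/10·h[1] + 1/10·h[3] + 1/5·h[4] + 1/5·h[5]
  h[5] = 1 + 1/5·h[0] + 1/10·h[1] + 1/5·h[3] + 1/5·h[4] + 1/5·h[5]
Solving the 5×5 linear system over states ≠ 2 gives exactly h = [1110/163, 1010/163, 0, 1000/163, 1010/163, 1110/163] (h[2] = 0 is the target).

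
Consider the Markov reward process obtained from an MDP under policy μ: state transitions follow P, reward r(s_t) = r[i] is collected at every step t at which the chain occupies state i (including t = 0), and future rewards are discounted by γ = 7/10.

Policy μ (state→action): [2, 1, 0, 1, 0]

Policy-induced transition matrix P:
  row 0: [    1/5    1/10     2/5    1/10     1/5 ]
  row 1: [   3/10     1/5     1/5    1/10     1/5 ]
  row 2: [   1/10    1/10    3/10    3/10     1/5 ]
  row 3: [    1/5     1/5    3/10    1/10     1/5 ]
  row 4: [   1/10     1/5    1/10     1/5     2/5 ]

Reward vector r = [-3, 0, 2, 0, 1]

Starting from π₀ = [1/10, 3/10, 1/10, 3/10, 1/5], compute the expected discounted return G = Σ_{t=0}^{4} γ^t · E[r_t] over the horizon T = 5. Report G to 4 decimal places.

t=0: π = [0.1000, 0.3000, 0.1000, 0.3000, 0.2000], E[r] = 0.1000, γ^t·E[r] = 0.100000, running G = 0.100000
t=1: π = [0.2000, 0.1800, 0.2400, 0.1400, 0.2400], E[r] = 0.1200, γ^t·E[r] = 0.084000, running G = 0.184000
t=2: π = [0.1700, 0.1560, 0.2540, 0.1720, 0.2480], E[r] = 0.2460, γ^t·E[r] = 0.120540, running G = 0.304540
t=3: π = [0.1654, 0.1576, 0.2518, 0.1756, 0.2496], E[r] = 0.2570, γ^t·E[r] = 0.088151, running G = 0.392691
t=4: π = [0.1656, 0.1583, 0.2509, 0.1753, 0.2499], E[r] = 0.2548, γ^t·E[r] = 0.061173, running G = 0.453864

G = 0.4539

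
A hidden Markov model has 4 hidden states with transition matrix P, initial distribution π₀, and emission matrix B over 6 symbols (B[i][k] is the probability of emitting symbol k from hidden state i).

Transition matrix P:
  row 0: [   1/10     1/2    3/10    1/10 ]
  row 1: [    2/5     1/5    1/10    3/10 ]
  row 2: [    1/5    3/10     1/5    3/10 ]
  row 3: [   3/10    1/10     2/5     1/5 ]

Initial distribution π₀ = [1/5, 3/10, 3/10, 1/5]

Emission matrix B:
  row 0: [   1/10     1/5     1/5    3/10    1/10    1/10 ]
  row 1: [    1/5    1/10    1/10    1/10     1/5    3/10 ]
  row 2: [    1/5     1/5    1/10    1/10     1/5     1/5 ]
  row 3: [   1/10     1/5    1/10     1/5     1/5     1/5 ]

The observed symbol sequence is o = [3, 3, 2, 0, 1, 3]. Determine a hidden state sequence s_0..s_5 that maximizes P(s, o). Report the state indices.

path = [0, 1, 0, 1, 3, 0]

t=0: δ = [6.000e-02, 3.000e-02, 3.000e-02, 4.000e-02]  (obs o_0=3)
t=1: δ = [3.600e-03, 3.000e-03, 1.800e-03, 1.800e-03]  ψ = [1, 0, 0, 1]  (obs o_1=3)
t=2: δ = [2.400e-04, 1.800e-04, 1.080e-04, 9.000e-05]  ψ = [1, 0, 0, 1]  (obs o_2=2)
t=3: δ = [7.200e-06, 2.400e-05, 1.440e-05, 5.400e-06]  ψ = [1, 0, 0, 1]  (obs o_3=0)
t=4: δ = [1.920e-06, 4.800e-07, 5.760e-07, 1.440e-06]  ψ = [1, 1, 2, 1]  (obs o_4=1)
t=5: δ = [1.296e-07, 9.600e-08, 5.760e-08, 5.760e-08]  ψ = [3, 0, 0, 3]  (obs o_5=3)
backtrack: best end state = 0; path = [0, 1, 0, 1, 3, 0]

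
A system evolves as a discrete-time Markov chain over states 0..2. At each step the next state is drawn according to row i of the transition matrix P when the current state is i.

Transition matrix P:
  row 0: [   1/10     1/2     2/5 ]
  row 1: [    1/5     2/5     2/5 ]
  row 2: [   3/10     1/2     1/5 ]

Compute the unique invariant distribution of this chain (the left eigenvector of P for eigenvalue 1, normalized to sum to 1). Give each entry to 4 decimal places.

Balance equations π_j = Σ_i π_i·P[i][j]:
  π_0 = 1/10·π_0 + 1/5·π_1 + 3/10·π_2
  π_1 = 1/2·π_0 + 2/5·π_1 + 1/2·π_2
  normalize: π_0 + π_1 + π_2 = 1
Solving the linear system gives exactly π = [7/33, 5/11, 1/3].

π = [0.2121, 0.4545, 0.3333]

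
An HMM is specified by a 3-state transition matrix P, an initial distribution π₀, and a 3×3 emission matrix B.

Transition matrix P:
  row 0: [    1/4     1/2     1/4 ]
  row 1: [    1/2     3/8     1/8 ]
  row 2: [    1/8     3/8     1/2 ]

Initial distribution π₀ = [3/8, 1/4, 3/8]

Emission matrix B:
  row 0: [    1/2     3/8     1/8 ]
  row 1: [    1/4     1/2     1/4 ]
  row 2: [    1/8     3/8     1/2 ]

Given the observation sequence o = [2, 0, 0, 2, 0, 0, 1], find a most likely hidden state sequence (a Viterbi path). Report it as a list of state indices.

path = [2, 1, 0, 1, 0, 0, 1]

t=0: δ = [4.688e-02, 6.250e-02, 1.875e-01]  (obs o_0=2)
t=1: δ = [1.562e-02, 1.758e-02, 1.172e-02]  ψ = [1, 2, 2]  (obs o_1=0)
t=2: δ = [4.395e-03, 1.953e-03, 7.324e-04]  ψ = [1, 0, 2]  (obs o_2=0)
t=3: δ = [1.373e-04, 5.493e-04, 5.493e-04]  ψ = [0, 0, 0]  (obs o_3=2)
t=4: δ = [1.373e-04, 5.150e-05, 3.433e-05]  ψ = [1, 1, 2]  (obs o_4=0)
t=5: δ = [1.717e-05, 1.717e-05, 4.292e-06]  ψ = [0, 0, 0]  (obs o_5=0)
t=6: δ = [3.219e-06, 4.292e-06, 1.609e-06]  ψ = [1, 0, 0]  (obs o_6=1)
backtrack: best end state = 1; path = [2, 1, 0, 1, 0, 0, 1]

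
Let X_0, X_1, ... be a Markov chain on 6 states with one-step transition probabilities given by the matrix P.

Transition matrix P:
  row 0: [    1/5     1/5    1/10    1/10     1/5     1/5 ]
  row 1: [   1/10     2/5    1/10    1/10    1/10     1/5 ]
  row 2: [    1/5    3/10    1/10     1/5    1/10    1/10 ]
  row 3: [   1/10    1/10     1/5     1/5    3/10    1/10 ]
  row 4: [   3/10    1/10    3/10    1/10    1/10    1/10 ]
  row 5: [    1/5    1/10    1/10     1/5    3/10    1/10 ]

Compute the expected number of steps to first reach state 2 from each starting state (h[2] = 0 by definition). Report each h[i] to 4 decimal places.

First-step conditioning: h[2] = 0; for i ≠ 2, h[i] = 1 + Σ_k P[i][k]·h[k].
  h[0] = 1 + 1/5·h[0] + 1/5·h[1] + 1/10·h[3] + 1/5·h[4] + 1/5·h[5]
  h[1] = 1 + 1/10·h[0] + 2/5·h[1] + 1/10·h[3] + 1/10·h[4] + 1/5·h[5]
  h[3] = 1 + 1/10·h[0] + 1/10·h[1] + 1/5·h[3] + 3/10·h[4] + 1/10·h[5]
  h[4] = 1 + 3/10·h[0] + 1/10·h[1] + 1/10·h[3] + 1/10·h[4] + 1/10·h[5]
  h[5] = 1 + 1/5·h[0] + 1/10·h[1] + 1/5·h[3] + 3/10·h[4] + 1/10·h[5]
Solving the 5×5 linear system over states ≠ 2 gives exactly h = [21975/3314, 44945/6628, 0, 9555/1657, 17995/3314, 42615/6628] (h[2] = 0 is the target).

h = [6.6310, 6.7811, 0.0000, 5.7664, 5.4300, 6.4295]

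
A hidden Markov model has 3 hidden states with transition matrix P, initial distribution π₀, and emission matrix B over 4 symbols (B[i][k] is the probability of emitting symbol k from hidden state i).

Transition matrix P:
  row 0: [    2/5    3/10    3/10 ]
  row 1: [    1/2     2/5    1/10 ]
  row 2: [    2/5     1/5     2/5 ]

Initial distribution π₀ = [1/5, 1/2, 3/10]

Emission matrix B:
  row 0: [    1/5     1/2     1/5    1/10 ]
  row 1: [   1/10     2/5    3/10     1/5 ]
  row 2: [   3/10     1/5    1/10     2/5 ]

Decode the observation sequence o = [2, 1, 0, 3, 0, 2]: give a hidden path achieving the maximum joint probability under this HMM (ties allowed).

path = [1, 0, 2, 2, 2, 0]

t=0: δ = [4.000e-02, 1.500e-01, 3.000e-02]  (obs o_0=2)
t=1: δ = [3.750e-02, 2.400e-02, 3.000e-03]  ψ = [1, 1, 1]  (obs o_1=1)
t=2: δ = [3.000e-03, 1.125e-03, 3.375e-03]  ψ = [0, 0, 0]  (obs o_2=0)
t=3: δ = [1.350e-04, 1.800e-04, 5.400e-04]  ψ = [2, 0, 2]  (obs o_3=3)
t=4: δ = [4.320e-05, 1.080e-05, 6.480e-05]  ψ = [2, 2, 2]  (obs o_4=0)
t=5: δ = [5.184e-06, 3.888e-06, 2.592e-06]  ψ = [2, 0, 2]  (obs o_5=2)
backtrack: best end state = 0; path = [1, 0, 2, 2, 2, 0]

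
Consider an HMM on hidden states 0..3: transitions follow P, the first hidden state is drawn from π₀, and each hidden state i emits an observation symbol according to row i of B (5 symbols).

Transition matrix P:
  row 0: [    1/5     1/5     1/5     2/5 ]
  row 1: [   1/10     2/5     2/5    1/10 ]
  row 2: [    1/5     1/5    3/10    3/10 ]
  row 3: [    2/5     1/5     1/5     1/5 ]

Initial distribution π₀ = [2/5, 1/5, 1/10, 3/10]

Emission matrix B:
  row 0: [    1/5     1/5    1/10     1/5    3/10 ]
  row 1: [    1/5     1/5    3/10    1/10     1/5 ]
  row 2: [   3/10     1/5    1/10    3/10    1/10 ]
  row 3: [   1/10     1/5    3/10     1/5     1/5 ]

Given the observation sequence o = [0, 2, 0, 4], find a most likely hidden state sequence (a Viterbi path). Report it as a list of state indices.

path = [0, 3, 0, 3]

t=0: δ = [8.000e-02, 4.000e-02, 3.000e-02, 3.000e-02]  (obs o_0=0)
t=1: δ = [1.600e-03, 4.800e-03, 1.600e-03, 9.600e-03]  ψ = [0, 0, 0, 0]  (obs o_1=2)
t=2: δ = [7.680e-04, 3.840e-04, 5.760e-04, 1.920e-04]  ψ = [3, 1, 1, 3]  (obs o_2=0)
t=3: δ = [4.608e-05, 3.072e-05, 1.728e-05, 6.144e-05]  ψ = [0, 0, 2, 0]  (obs o_3=4)
backtrack: best end state = 3; path = [0, 3, 0, 3]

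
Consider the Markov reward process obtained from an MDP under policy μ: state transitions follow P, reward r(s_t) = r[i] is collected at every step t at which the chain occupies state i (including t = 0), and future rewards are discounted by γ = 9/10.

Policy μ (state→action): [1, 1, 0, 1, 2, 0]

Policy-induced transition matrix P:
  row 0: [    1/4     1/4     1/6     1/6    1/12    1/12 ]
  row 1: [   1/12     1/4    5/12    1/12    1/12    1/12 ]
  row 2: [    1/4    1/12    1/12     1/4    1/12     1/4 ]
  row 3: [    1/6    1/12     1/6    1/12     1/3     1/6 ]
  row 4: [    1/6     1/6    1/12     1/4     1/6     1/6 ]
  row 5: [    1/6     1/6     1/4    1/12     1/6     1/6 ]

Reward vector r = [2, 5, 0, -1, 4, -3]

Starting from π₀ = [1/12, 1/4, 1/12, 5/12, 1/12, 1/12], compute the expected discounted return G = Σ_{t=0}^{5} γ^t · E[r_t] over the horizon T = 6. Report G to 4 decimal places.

G = 5.5202

t=0: π = [0.0833, 0.2500, 0.0833, 0.4167, 0.0833, 0.0833], E[r] = 1.0833, γ^t·E[r] = 1.083333, running G = 1.083333
t=1: π = [0.1597, 0.1528, 0.2222, 0.1181, 0.2014, 0.1458], E[r] = 1.3333, γ^t·E[r] = 1.200000, running G = 2.283333
t=2: π = [0.1858, 0.1644, 0.1817, 0.1672, 0.1418, 0.1591], E[r] = 1.1157, γ^t·E[r] = 0.903750, running G = 3.187083
t=3: π = [0.1836, 0.1668, 0.1941, 0.1527, 0.1502, 0.1526], E[r] = 1.1913, γ^t·E[r] = 0.868430, running G = 4.055513
t=4: π = [0.1842, 0.1670, 0.1924, 0.1560, 0.1468, 0.1536], E[r] = 1.1734, γ^t·E[r] = 0.769853, running G = 4.825366
t=5: π = [0.1841, 0.1669, 0.1929, 0.1552, 0.1474, 0.1534], E[r] = 1.1768, γ^t·E[r] = 0.694860, running G = 5.520227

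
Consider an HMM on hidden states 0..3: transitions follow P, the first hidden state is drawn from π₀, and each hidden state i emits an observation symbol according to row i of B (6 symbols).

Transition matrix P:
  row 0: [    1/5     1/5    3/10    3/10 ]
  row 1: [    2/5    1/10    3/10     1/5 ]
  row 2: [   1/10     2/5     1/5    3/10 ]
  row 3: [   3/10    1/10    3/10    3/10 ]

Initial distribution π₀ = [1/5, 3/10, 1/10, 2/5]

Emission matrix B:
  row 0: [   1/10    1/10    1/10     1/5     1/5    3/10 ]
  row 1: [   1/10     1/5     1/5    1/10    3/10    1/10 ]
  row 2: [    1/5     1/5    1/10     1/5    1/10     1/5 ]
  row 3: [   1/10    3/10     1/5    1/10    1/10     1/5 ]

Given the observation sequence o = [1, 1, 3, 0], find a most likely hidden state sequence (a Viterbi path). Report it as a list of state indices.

path = [3, 3, 0, 2]

t=0: δ = [2.000e-02, 6.000e-02, 2.000e-02, 1.200e-01]  (obs o_0=1)
t=1: δ = [3.600e-03, 2.400e-03, 7.200e-03, 1.080e-02]  ψ = [3, 3, 3, 3]  (obs o_1=1)
t=2: δ = [6.480e-04, 2.880e-04, 6.480e-04, 3.240e-04]  ψ = [3, 2, 3, 3]  (obs o_2=3)
t=3: δ = [1.296e-05, 2.592e-05, 3.888e-05, 1.944e-05]  ψ = [0, 2, 0, 0]  (obs o_3=0)
backtrack: best end state = 2; path = [3, 3, 0, 2]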